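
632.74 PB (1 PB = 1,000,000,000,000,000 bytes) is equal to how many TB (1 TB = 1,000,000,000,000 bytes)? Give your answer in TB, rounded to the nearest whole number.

632,740 TB

632.74 PB = 632.74 × 10^15 bytes = 632,740,000,000,000,000 bytes
1 TB = 10^12 bytes = 1,000,000,000,000 bytes
632,740,000,000,000,000 / 1,000,000,000,000 = 632,740 TB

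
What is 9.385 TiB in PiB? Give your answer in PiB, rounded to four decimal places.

0.0092 PiB

9.385 TiB × 1,099,511,627,776 bytes/TiB = 10,318,916,626,677.76 bytes
1 PiB = 2^50 bytes = 1,125,899,906,842,624 bytes
10,318,916,626,677.76 / 1,125,899,906,842,624 = 0.0092 PiB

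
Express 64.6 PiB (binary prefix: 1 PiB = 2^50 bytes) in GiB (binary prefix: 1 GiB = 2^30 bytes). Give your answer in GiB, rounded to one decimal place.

64.6 PiB = 64.6 × 2^50 bytes = 72,733,133,982,033,510.4 bytes
1 GiB = 1,073,741,824 bytes
72,733,133,982,033,510.4 / 1,073,741,824 = 67,738,009.6 GiB

67,738,009.6 GiB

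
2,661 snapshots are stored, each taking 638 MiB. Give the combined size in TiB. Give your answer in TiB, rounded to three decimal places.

Total = 2,661 × 638 MiB = 1,697,718 MiB
= 1,697,718 × 1,048,576 bytes = 1,780,186,349,568 bytes
1 TiB = 1,099,511,627,776 bytes
1,780,186,349,568 / 1,099,511,627,776 = 1.619 TiB

1.619 TiB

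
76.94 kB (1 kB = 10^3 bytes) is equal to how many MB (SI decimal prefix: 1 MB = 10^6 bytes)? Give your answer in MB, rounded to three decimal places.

0.077 MB

76.94 kB × 1,000 bytes/kB = 76,940 bytes
1 MB = 10^6 bytes = 1,000,000 bytes
76,940 / 1,000,000 = 0.077 MB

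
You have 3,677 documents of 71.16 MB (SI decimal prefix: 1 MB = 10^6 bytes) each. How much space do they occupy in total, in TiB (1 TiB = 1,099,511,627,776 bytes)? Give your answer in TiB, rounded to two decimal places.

Total = 3,677 × 71.16 MB = 261655.32 MB
= 261655.32 × 1,000,000 bytes = 261,655,320,000 bytes
1 TiB = 1,099,511,627,776 bytes
261,655,320,000 / 1,099,511,627,776 = 0.24 TiB

0.24 TiB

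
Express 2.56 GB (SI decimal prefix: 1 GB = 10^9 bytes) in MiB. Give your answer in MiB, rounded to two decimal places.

2,441.41 MiB

2.56 GB = 2.56 × 10^9 bytes = 2,560,000,000 bytes
1 MiB = 1,048,576 bytes
2,560,000,000 / 1,048,576 = 2,441.41 MiB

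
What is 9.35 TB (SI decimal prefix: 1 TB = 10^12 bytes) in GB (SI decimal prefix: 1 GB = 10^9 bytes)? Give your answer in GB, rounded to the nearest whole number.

9.35 TB × 1,000,000,000,000 bytes/TB = 9,350,000,000,000 bytes
1 GB = 10^9 bytes = 1,000,000,000 bytes
9,350,000,000,000 / 1,000,000,000 = 9,350 GB

9,350 GB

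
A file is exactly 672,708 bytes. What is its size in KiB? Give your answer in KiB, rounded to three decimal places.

656.941 KiB

672,708 bytes given.
1 KiB = 2^10 bytes = 1,024 bytes
672,708 / 1,024 = 656.941 KiB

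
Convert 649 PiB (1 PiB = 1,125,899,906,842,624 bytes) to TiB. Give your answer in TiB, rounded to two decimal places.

649 PiB = 649 × 2^50 bytes = 730,709,039,540,862,976 bytes
1 TiB = 1,099,511,627,776 bytes
730,709,039,540,862,976 / 1,099,511,627,776 = 664,576.00 TiB

664,576.00 TiB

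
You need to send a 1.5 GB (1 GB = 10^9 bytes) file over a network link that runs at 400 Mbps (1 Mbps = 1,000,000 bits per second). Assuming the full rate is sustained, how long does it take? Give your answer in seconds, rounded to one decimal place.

1.5 GB = 1,500,000,000 bytes = 12,000,000,000 bits
400 Mbps = 400,000,000 bits/s
time = 12,000,000,000 / 400,000,000 = 30.0 s

30.0 seconds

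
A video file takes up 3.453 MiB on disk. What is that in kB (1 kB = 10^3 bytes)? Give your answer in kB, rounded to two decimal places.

3,620.73 kB

3.453 MiB × 1,048,576 bytes/MiB = 3,620,732.928 bytes
1 kB = 10^3 bytes = 1,000 bytes
3,620,732.928 / 1,000 = 3,620.73 kB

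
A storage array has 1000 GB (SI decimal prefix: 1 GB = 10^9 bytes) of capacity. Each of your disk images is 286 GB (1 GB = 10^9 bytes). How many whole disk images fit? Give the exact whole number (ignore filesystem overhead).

3

Capacity: 1000 GB = 1,000,000,000,000 bytes
Per item: 286 GB = 286,000,000,000 bytes
⌊1,000,000,000,000 / 286,000,000,000⌋ = 3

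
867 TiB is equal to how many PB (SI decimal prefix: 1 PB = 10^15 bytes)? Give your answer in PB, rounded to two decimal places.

867 TiB × 1,099,511,627,776 bytes/TiB = 953,276,581,281,792 bytes
1 PB = 1,000,000,000,000,000 bytes
953,276,581,281,792 / 1,000,000,000,000,000 = 0.95 PB

0.95 PB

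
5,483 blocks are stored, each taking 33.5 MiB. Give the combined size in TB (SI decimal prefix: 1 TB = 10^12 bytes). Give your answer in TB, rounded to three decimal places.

Total = 5,483 × 33.5 MiB = 183680.5 MiB
= 183680.5 × 1,048,576 bytes = 192,602,963,968 bytes
1 TB = 1,000,000,000,000 bytes
192,602,963,968 / 1,000,000,000,000 = 0.193 TB

0.193 TB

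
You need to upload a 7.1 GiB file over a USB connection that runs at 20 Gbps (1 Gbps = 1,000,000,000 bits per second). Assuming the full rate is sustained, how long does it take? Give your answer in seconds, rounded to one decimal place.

7.1 GiB = 7,623,566,950.4 bytes = 60,988,535,603.2 bits
20 Gbps = 20,000,000,000 bits/s
time = 60,988,535,603.2 / 20,000,000,000 = 3.0 s

3.0 seconds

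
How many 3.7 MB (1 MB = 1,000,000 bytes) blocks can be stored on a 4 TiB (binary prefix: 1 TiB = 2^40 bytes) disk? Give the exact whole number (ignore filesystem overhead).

1,188,661

Capacity: 4 TiB = 4,398,046,511,104 bytes
Per item: 3.7 MB = 3,700,000 bytes
⌊4,398,046,511,104 / 3,700,000⌋ = 1,188,661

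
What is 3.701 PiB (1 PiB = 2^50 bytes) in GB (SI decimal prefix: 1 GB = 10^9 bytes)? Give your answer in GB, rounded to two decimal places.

4,166,955.56 GB

3.701 PiB × 1,125,899,906,842,624 bytes/PiB = 4,166,955,555,224,551.424 bytes
1 GB = 10^9 bytes = 1,000,000,000 bytes
4,166,955,555,224,551.424 / 1,000,000,000 = 4,166,955.56 GB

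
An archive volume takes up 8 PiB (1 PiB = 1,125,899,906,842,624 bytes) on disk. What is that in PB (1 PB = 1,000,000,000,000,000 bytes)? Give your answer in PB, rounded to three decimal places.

9.007 PB

8 PiB = 8 × 2^50 bytes = 9,007,199,254,740,992 bytes
1 PB = 1,000,000,000,000,000 bytes
9,007,199,254,740,992 / 1,000,000,000,000,000 = 9.007 PB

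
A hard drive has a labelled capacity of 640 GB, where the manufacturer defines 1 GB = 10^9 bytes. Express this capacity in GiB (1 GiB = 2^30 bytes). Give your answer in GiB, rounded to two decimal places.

596.05 GiB

640 GB = 640 × 10^9 bytes = 640,000,000,000 bytes
1 GiB = 2^30 bytes = 1,073,741,824 bytes
640,000,000,000 / 1,073,741,824 = 596.05 GiB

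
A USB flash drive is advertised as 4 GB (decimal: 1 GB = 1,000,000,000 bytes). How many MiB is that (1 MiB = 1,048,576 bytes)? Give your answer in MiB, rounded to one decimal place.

4 GB × 1,000,000,000 bytes/GB = 4,000,000,000 bytes
1 MiB = 2^20 bytes = 1,048,576 bytes
4,000,000,000 / 1,048,576 = 3,814.7 MiB

3,814.7 MiB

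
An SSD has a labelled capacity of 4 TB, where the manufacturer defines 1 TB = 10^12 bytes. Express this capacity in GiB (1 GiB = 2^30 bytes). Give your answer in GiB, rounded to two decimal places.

3,725.29 GiB

4 TB = 4 × 10^12 bytes = 4,000,000,000,000 bytes
1 GiB = 1,073,741,824 bytes
4,000,000,000,000 / 1,073,741,824 = 3,725.29 GiB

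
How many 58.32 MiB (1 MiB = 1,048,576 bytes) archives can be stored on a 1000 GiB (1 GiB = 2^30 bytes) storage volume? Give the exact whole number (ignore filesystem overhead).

17,558

Capacity: 1000 GiB = 1,073,741,824,000 bytes
Per item: 58.32 MiB = 61,152,952.32 bytes
⌊1,073,741,824,000 / 61,152,952.32⌋ = 17,558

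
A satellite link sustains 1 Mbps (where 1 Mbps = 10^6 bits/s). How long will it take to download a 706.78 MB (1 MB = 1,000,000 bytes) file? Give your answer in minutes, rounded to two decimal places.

94.24 minutes

706.78 MB = 706,780,000 bytes = 5,654,240,000 bits
1 Mbps = 1,000,000 bits/s
time = 5,654,240,000 / 1,000,000 = 5,654.240 s
5,654.240 s / 60 = 94.24 minutes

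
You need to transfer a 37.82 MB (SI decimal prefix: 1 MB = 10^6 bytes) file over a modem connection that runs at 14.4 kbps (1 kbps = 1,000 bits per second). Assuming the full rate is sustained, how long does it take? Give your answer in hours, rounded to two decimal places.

37.82 MB = 37,820,000 bytes = 302,560,000 bits
14.4 kbps = 14,400 bits/s
time = 302,560,000 / 14,400 = 21,011.1111 s
21,011.1111 s / 3600 = 5.84 hours

5.84 hours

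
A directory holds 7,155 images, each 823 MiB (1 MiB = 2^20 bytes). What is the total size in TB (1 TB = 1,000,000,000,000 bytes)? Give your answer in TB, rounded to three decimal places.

6.175 TB

Total = 7,155 × 823 MiB = 5,888,565 MiB
= 5,888,565 × 1,048,576 bytes = 6,174,607,933,440 bytes
1 TB = 1,000,000,000,000 bytes
6,174,607,933,440 / 1,000,000,000,000 = 6.175 TB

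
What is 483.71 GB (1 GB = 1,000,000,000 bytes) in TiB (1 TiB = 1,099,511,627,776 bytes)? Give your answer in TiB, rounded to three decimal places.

0.440 TiB

483.71 GB × 1,000,000,000 bytes/GB = 483,710,000,000 bytes
1 TiB = 1,099,511,627,776 bytes
483,710,000,000 / 1,099,511,627,776 = 0.440 TiB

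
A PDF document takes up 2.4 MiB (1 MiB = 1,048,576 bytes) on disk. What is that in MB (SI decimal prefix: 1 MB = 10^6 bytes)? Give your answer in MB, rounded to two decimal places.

2.4 MiB × 1,048,576 bytes/MiB = 2,516,582.4 bytes
1 MB = 10^6 bytes = 1,000,000 bytes
2,516,582.4 / 1,000,000 = 2.52 MB

2.52 MB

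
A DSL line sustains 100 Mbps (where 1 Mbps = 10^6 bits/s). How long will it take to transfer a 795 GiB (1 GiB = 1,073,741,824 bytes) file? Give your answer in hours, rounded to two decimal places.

795 GiB = 853,624,750,080 bytes = 6,828,998,000,640 bits
100 Mbps = 100,000,000 bits/s
time = 6,828,998,000,640 / 100,000,000 = 68,289.9800 s
68,289.9800 s / 3600 = 18.97 hours

18.97 hours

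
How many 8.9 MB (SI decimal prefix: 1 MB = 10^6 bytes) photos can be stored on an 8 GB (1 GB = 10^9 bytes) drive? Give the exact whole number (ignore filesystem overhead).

898

Capacity: 8 GB = 8,000,000,000 bytes
Per item: 8.9 MB = 8,900,000 bytes
⌊8,000,000,000 / 8,900,000⌋ = 898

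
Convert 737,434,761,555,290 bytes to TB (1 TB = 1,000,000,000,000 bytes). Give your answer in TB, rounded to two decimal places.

737.43 TB

737,434,761,555,290 bytes given.
1 TB = 10^12 bytes = 1,000,000,000,000 bytes
737,434,761,555,290 / 1,000,000,000,000 = 737.43 TB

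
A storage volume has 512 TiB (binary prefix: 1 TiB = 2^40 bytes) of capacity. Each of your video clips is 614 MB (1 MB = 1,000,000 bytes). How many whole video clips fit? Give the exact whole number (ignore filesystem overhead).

Capacity: 512 TiB = 562,949,953,421,312 bytes
Per item: 614 MB = 614,000,000 bytes
⌊562,949,953,421,312 / 614,000,000⌋ = 916,856

916,856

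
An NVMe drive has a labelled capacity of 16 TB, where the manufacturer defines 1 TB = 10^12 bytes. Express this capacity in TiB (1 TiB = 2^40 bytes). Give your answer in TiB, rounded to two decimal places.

14.55 TiB

16 TB × 1,000,000,000,000 bytes/TB = 16,000,000,000,000 bytes
1 TiB = 1,099,511,627,776 bytes
16,000,000,000,000 / 1,099,511,627,776 = 14.55 TiB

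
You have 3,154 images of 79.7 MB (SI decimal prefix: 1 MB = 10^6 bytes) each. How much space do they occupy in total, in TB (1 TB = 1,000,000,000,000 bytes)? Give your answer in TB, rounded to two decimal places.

0.25 TB

Total = 3,154 × 79.7 MB = 251373.8 MB
= 251373.8 × 1,000,000 bytes = 251,373,800,000 bytes
1 TB = 1,000,000,000,000 bytes
251,373,800,000 / 1,000,000,000,000 = 0.25 TB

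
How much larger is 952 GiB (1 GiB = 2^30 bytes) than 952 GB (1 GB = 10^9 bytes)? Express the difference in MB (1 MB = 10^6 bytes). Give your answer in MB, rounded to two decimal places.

952 GiB = 952 × 1,073,741,824 = 1,022,202,216,448 bytes
952 GB = 952 × 1,000,000,000 = 952,000,000,000 bytes
difference = 70,202,216,448 bytes
70,202,216,448 / 1,000,000 = 70,202.22 MB

70,202.22 MB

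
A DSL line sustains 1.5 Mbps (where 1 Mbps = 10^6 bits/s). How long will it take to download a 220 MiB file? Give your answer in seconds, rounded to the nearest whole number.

1,230 seconds

220 MiB = 230,686,720 bytes = 1,845,493,760 bits
1.5 Mbps = 1,500,000 bits/s
time = 1,845,493,760 / 1,500,000 = 1,230 s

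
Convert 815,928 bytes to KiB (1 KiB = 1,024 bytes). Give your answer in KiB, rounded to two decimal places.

796.80 KiB

815,928 bytes given.
1 KiB = 2^10 bytes = 1,024 bytes
815,928 / 1,024 = 796.80 KiB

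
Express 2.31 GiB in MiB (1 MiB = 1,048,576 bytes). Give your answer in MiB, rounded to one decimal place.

2.31 GiB × 1,073,741,824 bytes/GiB = 2,480,343,613.44 bytes
1 MiB = 1,048,576 bytes
2,480,343,613.44 / 1,048,576 = 2,365.4 MiB

2,365.4 MiB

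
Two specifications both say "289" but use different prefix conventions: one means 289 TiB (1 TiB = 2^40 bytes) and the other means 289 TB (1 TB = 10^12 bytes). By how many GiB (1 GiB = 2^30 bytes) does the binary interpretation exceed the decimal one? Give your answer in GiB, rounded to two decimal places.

289 TiB = 289 × 1,099,511,627,776 = 317,758,860,427,264 bytes
289 TB = 289 × 1,000,000,000,000 = 289,000,000,000,000 bytes
difference = 28,758,860,427,264 bytes
28,758,860,427,264 / 1,073,741,824 = 26,783.78 GiB

26,783.78 GiB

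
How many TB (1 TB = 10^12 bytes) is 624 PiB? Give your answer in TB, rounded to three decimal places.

624 PiB = 624 × 2^50 bytes = 702,561,541,869,797,376 bytes
1 TB = 10^12 bytes = 1,000,000,000,000 bytes
702,561,541,869,797,376 / 1,000,000,000,000 = 702,561.542 TB

702,561.542 TB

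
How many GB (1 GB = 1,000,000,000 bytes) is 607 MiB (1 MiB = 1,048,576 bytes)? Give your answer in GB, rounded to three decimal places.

607 MiB = 607 × 2^20 bytes = 636,485,632 bytes
1 GB = 10^9 bytes = 1,000,000,000 bytes
636,485,632 / 1,000,000,000 = 0.636 GB

0.636 GB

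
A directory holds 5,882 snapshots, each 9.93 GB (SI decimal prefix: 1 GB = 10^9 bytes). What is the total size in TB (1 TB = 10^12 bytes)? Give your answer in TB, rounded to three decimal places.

Total = 5,882 × 9.93 GB = 58408.26 GB
= 58408.26 × 1,000,000,000 bytes = 58,408,260,000,000 bytes
1 TB = 1,000,000,000,000 bytes
58,408,260,000,000 / 1,000,000,000,000 = 58.408 TB

58.408 TB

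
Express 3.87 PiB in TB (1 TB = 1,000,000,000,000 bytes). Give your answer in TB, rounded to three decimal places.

4,357.233 TB

3.87 PiB × 1,125,899,906,842,624 bytes/PiB = 4,357,232,639,480,954.88 bytes
1 TB = 1,000,000,000,000 bytes
4,357,232,639,480,954.88 / 1,000,000,000,000 = 4,357.233 TB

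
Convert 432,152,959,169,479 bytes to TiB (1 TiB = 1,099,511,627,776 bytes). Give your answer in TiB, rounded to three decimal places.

432,152,959,169,479 bytes given.
1 TiB = 1,099,511,627,776 bytes
432,152,959,169,479 / 1,099,511,627,776 = 393.041 TiB

393.041 TiB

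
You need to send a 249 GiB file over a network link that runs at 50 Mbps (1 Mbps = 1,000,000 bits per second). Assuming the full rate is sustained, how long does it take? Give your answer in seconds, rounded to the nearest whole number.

42,778 seconds

249 GiB = 267,361,714,176 bytes = 2,138,893,713,408 bits
50 Mbps = 50,000,000 bits/s
time = 2,138,893,713,408 / 50,000,000 = 42,778 s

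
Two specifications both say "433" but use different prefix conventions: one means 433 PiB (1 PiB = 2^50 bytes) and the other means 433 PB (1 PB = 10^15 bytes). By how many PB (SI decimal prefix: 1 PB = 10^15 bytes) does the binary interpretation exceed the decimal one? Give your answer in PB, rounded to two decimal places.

433 PiB = 433 × 1,125,899,906,842,624 = 487,514,659,662,856,192 bytes
433 PB = 433 × 1,000,000,000,000,000 = 433,000,000,000,000,000 bytes
difference = 54,514,659,662,856,192 bytes
54,514,659,662,856,192 / 1,000,000,000,000,000 = 54.51 PB

54.51 PB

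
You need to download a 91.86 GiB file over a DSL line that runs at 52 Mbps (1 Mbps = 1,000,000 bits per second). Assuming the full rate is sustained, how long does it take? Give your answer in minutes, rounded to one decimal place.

91.86 GiB = 98,633,923,952.64 bytes = 789,071,391,621.12 bits
52 Mbps = 52,000,000 bits/s
time = 789,071,391,621.12 / 52,000,000 = 15,174.45 s
15,174.45 s / 60 = 252.9 minutes

252.9 minutes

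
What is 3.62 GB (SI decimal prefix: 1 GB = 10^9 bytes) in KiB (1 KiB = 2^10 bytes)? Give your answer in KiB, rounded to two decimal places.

3.62 GB × 1,000,000,000 bytes/GB = 3,620,000,000 bytes
1 KiB = 1,024 bytes
3,620,000,000 / 1,024 = 3,535,156.25 KiB

3,535,156.25 KiB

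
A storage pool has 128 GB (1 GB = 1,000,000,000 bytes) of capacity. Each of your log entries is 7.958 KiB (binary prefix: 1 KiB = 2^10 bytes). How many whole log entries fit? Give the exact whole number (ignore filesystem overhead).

Capacity: 128 GB = 128,000,000,000 bytes
Per item: 7.958 KiB = 8,148.992 bytes
⌊128,000,000,000 / 8,148.992⌋ = 15,707,464

15,707,464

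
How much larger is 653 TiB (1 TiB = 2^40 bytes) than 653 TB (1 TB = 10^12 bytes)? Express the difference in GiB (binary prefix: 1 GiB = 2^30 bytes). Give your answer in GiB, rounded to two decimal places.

60,518.36 GiB

653 TiB = 653 × 1,099,511,627,776 = 717,981,092,937,728 bytes
653 TB = 653 × 1,000,000,000,000 = 653,000,000,000,000 bytes
difference = 64,981,092,937,728 bytes
64,981,092,937,728 / 1,073,741,824 = 60,518.36 GiB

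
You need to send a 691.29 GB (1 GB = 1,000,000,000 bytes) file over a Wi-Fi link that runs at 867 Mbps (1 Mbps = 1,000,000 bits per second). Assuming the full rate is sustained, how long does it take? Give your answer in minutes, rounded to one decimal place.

106.3 minutes

691.29 GB = 691,290,000,000 bytes = 5,530,320,000,000 bits
867 Mbps = 867,000,000 bits/s
time = 5,530,320,000,000 / 867,000,000 = 6,378.69 s
6,378.69 s / 60 = 106.3 minutes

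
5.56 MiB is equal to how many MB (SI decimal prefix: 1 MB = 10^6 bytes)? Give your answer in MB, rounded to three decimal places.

5.830 MB

5.56 MiB = 5.56 × 2^20 bytes = 5,830,082.56 bytes
1 MB = 10^6 bytes = 1,000,000 bytes
5,830,082.56 / 1,000,000 = 5.830 MB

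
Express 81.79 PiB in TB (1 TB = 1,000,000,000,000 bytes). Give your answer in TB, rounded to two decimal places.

92,087.35 TB

81.79 PiB = 81.79 × 2^50 bytes = 92,087,353,380,658,216.96 bytes
1 TB = 1,000,000,000,000 bytes
92,087,353,380,658,216.96 / 1,000,000,000,000 = 92,087.35 TB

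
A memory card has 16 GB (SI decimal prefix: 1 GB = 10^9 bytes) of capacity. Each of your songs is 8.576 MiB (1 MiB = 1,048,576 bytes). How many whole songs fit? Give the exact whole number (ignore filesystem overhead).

Capacity: 16 GB = 16,000,000,000 bytes
Per item: 8.576 MiB = 8,992,587.776 bytes
⌊16,000,000,000 / 8,992,587.776⌋ = 1,779

1,779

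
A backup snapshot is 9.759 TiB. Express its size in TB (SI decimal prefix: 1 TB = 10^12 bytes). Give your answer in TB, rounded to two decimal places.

10.73 TB

9.759 TiB × 1,099,511,627,776 bytes/TiB = 10,730,133,975,465.984 bytes
1 TB = 1,000,000,000,000 bytes
10,730,133,975,465.984 / 1,000,000,000,000 = 10.73 TB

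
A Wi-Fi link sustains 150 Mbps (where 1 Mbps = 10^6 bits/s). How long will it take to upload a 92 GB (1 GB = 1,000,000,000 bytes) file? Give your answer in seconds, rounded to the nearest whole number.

92 GB = 92,000,000,000 bytes = 736,000,000,000 bits
150 Mbps = 150,000,000 bits/s
time = 736,000,000,000 / 150,000,000 = 4,907 s

4,907 seconds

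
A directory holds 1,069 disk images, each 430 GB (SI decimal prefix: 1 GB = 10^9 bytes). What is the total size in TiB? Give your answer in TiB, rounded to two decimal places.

418.07 TiB

Total = 1,069 × 430 GB = 459,670 GB
= 459,670 × 1,000,000,000 bytes = 459,670,000,000,000 bytes
1 TiB = 1,099,511,627,776 bytes
459,670,000,000,000 / 1,099,511,627,776 = 418.07 TiB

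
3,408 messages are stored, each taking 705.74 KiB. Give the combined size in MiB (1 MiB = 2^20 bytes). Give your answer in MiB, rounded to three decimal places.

2,348.791 MiB

Total = 3,408 × 705.74 KiB = 2405161.92 KiB
= 2405161.92 × 1,024 bytes = 2,462,885,806.08 bytes
1 MiB = 1,048,576 bytes
2,462,885,806.08 / 1,048,576 = 2,348.791 MiB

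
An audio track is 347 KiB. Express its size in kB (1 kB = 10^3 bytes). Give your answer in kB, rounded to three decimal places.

355.328 kB

347 KiB = 347 × 2^10 bytes = 355,328 bytes
1 kB = 1,000 bytes
355,328 / 1,000 = 355.328 kB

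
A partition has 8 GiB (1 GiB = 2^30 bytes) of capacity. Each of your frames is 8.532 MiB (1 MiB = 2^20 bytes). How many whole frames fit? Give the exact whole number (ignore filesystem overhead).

960

Capacity: 8 GiB = 8,589,934,592 bytes
Per item: 8.532 MiB = 8,946,450.432 bytes
⌊8,589,934,592 / 8,946,450.432⌋ = 960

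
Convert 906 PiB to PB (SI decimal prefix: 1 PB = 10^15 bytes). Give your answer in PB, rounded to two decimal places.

906 PiB = 906 × 2^50 bytes = 1,020,065,315,599,417,344 bytes
1 PB = 10^15 bytes = 1,000,000,000,000,000 bytes
1,020,065,315,599,417,344 / 1,000,000,000,000,000 = 1,020.07 PB

1,020.07 PB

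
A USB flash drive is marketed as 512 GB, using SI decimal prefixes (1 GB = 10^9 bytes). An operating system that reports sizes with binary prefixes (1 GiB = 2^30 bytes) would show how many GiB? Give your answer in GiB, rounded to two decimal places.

512 GB = 512 × 10^9 bytes = 512,000,000,000 bytes
1 GiB = 1,073,741,824 bytes
512,000,000,000 / 1,073,741,824 = 476.84 GiB

476.84 GiB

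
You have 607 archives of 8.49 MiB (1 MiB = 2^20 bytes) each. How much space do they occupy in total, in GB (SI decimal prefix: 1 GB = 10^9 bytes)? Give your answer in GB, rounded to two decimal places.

5.40 GB

Total = 607 × 8.49 MiB = 5153.43 MiB
= 5153.43 × 1,048,576 bytes = 5,403,763,015.68 bytes
1 GB = 1,000,000,000 bytes
5,403,763,015.68 / 1,000,000,000 = 5.40 GB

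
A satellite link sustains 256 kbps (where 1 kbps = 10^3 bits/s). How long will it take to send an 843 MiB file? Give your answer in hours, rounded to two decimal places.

843 MiB = 883,949,568 bytes = 7,071,596,544 bits
256 kbps = 256,000 bits/s
time = 7,071,596,544 / 256,000 = 27,623.4240 s
27,623.4240 s / 3600 = 7.67 hours

7.67 hours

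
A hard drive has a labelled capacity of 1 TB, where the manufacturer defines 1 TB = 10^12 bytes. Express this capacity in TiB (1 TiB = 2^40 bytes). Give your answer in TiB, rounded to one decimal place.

1 TB = 1 × 10^12 bytes = 1,000,000,000,000 bytes
1 TiB = 1,099,511,627,776 bytes
1,000,000,000,000 / 1,099,511,627,776 = 0.9 TiB

0.9 TiB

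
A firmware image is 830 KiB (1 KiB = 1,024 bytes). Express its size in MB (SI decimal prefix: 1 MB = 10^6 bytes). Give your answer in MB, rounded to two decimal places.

0.85 MB

830 KiB = 830 × 2^10 bytes = 849,920 bytes
1 MB = 10^6 bytes = 1,000,000 bytes
849,920 / 1,000,000 = 0.85 MB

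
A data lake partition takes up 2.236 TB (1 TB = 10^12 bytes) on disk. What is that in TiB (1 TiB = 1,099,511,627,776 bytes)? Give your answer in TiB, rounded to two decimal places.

2.236 TB = 2.236 × 10^12 bytes = 2,236,000,000,000 bytes
1 TiB = 2^40 bytes = 1,099,511,627,776 bytes
2,236,000,000,000 / 1,099,511,627,776 = 2.03 TiB

2.03 TiB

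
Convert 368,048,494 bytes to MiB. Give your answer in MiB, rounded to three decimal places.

350.998 MiB

368,048,494 bytes given.
1 MiB = 1,048,576 bytes
368,048,494 / 1,048,576 = 350.998 MiB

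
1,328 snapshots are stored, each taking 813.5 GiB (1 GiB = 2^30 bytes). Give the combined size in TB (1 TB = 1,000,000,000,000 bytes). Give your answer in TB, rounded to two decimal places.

Total = 1,328 × 813.5 GiB = 1,080,328 GiB
= 1,080,328 × 1,073,741,824 bytes = 1,159,993,357,238,272 bytes
1 TB = 1,000,000,000,000 bytes
1,159,993,357,238,272 / 1,000,000,000,000 = 1,159.99 TB

1,159.99 TB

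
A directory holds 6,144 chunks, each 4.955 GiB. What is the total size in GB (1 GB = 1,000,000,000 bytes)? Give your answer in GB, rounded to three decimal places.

32,688.481 GB

Total = 6,144 × 4.955 GiB = 30443.52 GiB
= 30443.52 × 1,073,741,824 bytes = 32,688,480,693,780.48 bytes
1 GB = 1,000,000,000 bytes
32,688,480,693,780.48 / 1,000,000,000 = 32,688.481 GB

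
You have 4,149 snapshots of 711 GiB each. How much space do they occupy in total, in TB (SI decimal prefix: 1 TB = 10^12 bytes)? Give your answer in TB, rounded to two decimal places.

Total = 4,149 × 711 GiB = 2,949,939 GiB
= 2,949,939 × 1,073,741,824 bytes = 3,167,472,882,548,736 bytes
1 TB = 1,000,000,000,000 bytes
3,167,472,882,548,736 / 1,000,000,000,000 = 3,167.47 TB

3,167.47 TB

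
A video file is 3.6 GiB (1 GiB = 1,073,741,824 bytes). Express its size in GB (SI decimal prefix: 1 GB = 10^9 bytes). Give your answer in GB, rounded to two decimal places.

3.87 GB

3.6 GiB = 3.6 × 2^30 bytes = 3,865,470,566.4 bytes
1 GB = 10^9 bytes = 1,000,000,000 bytes
3,865,470,566.4 / 1,000,000,000 = 3.87 GB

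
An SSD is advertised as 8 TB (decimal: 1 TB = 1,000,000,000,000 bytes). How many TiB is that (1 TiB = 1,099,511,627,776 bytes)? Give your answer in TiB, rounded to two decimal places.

8 TB = 8 × 10^12 bytes = 8,000,000,000,000 bytes
1 TiB = 2^40 bytes = 1,099,511,627,776 bytes
8,000,000,000,000 / 1,099,511,627,776 = 7.28 TiB

7.28 TiB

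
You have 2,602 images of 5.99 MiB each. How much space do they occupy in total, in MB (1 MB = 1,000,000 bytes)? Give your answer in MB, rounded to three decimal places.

16,343.085 MB

Total = 2,602 × 5.99 MiB = 15585.98 MiB
= 15585.98 × 1,048,576 bytes = 16,343,084,564.48 bytes
1 MB = 1,000,000 bytes
16,343,084,564.48 / 1,000,000 = 16,343.085 MB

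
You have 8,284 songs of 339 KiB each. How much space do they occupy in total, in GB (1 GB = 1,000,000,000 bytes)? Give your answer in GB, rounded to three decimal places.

2.876 GB

Total = 8,284 × 339 KiB = 2,808,276 KiB
= 2,808,276 × 1,024 bytes = 2,875,674,624 bytes
1 GB = 1,000,000,000 bytes
2,875,674,624 / 1,000,000,000 = 2.876 GB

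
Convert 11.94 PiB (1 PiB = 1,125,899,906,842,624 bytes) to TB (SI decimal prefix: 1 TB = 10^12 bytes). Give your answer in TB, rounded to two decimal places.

13,443.24 TB

11.94 PiB = 11.94 × 2^50 bytes = 13,443,244,887,700,930.56 bytes
1 TB = 1,000,000,000,000 bytes
13,443,244,887,700,930.56 / 1,000,000,000,000 = 13,443.24 TB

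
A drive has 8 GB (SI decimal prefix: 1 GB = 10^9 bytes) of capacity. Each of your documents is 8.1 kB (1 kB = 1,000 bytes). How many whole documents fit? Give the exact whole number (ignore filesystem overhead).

Capacity: 8 GB = 8,000,000,000 bytes
Per item: 8.1 kB = 8,100 bytes
⌊8,000,000,000 / 8,100⌋ = 987,654

987,654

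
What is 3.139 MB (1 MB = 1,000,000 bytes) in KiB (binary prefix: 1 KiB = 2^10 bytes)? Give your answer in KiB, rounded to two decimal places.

3,065.43 KiB

3.139 MB = 3.139 × 10^6 bytes = 3,139,000 bytes
1 KiB = 1,024 bytes
3,139,000 / 1,024 = 3,065.43 KiB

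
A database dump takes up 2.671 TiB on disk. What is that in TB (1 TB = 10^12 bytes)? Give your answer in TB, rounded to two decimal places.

2.94 TB

2.671 TiB = 2.671 × 2^40 bytes = 2,936,795,557,789.696 bytes
1 TB = 10^12 bytes = 1,000,000,000,000 bytes
2,936,795,557,789.696 / 1,000,000,000,000 = 2.94 TB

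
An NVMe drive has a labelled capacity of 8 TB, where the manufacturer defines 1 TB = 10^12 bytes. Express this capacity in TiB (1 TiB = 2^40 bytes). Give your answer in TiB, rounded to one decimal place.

7.3 TiB

8 TB × 1,000,000,000,000 bytes/TB = 8,000,000,000,000 bytes
1 TiB = 2^40 bytes = 1,099,511,627,776 bytes
8,000,000,000,000 / 1,099,511,627,776 = 7.3 TiB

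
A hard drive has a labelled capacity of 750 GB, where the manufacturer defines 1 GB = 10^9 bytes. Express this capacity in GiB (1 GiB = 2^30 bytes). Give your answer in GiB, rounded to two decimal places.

698.49 GiB

750 GB = 750 × 10^9 bytes = 750,000,000,000 bytes
1 GiB = 2^30 bytes = 1,073,741,824 bytes
750,000,000,000 / 1,073,741,824 = 698.49 GiB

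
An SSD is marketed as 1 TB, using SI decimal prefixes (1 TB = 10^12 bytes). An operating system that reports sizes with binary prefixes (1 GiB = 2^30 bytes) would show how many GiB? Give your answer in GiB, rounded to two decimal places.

931.32 GiB

1 TB = 1 × 10^12 bytes = 1,000,000,000,000 bytes
1 GiB = 1,073,741,824 bytes
1,000,000,000,000 / 1,073,741,824 = 931.32 GiB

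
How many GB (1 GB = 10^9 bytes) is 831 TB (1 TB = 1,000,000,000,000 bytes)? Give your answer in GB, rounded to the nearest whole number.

831,000 GB

831 TB = 831 × 10^12 bytes = 831,000,000,000,000 bytes
1 GB = 1,000,000,000 bytes
831,000,000,000,000 / 1,000,000,000 = 831,000 GB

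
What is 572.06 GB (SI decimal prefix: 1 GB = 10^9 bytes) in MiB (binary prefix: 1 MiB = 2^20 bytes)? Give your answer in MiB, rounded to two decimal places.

572.06 GB × 1,000,000,000 bytes/GB = 572,060,000,000 bytes
1 MiB = 2^20 bytes = 1,048,576 bytes
572,060,000,000 / 1,048,576 = 545,558.93 MiB

545,558.93 MiB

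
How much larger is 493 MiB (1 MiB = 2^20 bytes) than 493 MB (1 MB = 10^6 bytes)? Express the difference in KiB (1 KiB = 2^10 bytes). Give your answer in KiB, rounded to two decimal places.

493 MiB = 493 × 1,048,576 = 516,947,968 bytes
493 MB = 493 × 1,000,000 = 493,000,000 bytes
difference = 23,947,968 bytes
23,947,968 / 1,024 = 23,386.69 KiB

23,386.69 KiB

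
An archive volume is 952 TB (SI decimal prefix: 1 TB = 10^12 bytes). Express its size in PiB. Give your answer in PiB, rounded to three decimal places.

0.846 PiB

952 TB × 1,000,000,000,000 bytes/TB = 952,000,000,000,000 bytes
1 PiB = 2^50 bytes = 1,125,899,906,842,624 bytes
952,000,000,000,000 / 1,125,899,906,842,624 = 0.846 PiB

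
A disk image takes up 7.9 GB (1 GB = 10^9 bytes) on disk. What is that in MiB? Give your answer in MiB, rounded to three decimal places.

7,534.027 MiB

7.9 GB × 1,000,000,000 bytes/GB = 7,900,000,000 bytes
1 MiB = 2^20 bytes = 1,048,576 bytes
7,900,000,000 / 1,048,576 = 7,534.027 MiB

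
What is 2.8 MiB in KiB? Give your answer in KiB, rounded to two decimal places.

2,867.20 KiB

2.8 MiB = 2.8 × 2^20 bytes = 2,936,012.8 bytes
1 KiB = 2^10 bytes = 1,024 bytes
2,936,012.8 / 1,024 = 2,867.20 KiB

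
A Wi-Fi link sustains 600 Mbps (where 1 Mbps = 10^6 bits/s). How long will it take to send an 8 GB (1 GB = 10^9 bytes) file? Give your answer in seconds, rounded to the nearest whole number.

8 GB = 8,000,000,000 bytes = 64,000,000,000 bits
600 Mbps = 600,000,000 bits/s
time = 64,000,000,000 / 600,000,000 = 107 s

107 seconds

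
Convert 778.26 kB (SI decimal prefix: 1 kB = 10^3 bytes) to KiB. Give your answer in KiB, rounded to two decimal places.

778.26 kB = 778.26 × 10^3 bytes = 778,260 bytes
1 KiB = 2^10 bytes = 1,024 bytes
778,260 / 1,024 = 760.02 KiB

760.02 KiB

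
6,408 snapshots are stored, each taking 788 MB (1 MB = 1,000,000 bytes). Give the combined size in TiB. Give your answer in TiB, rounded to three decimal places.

4.592 TiB

Total = 6,408 × 788 MB = 5,049,504 MB
= 5,049,504 × 1,000,000 bytes = 5,049,504,000,000 bytes
1 TiB = 1,099,511,627,776 bytes
5,049,504,000,000 / 1,099,511,627,776 = 4.592 TiB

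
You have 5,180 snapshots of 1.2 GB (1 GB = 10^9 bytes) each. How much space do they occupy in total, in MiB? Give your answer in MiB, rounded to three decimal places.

5,928,039.551 MiB

Total = 5,180 × 1.2 GB = 6216 GB
= 6216 × 1,000,000,000 bytes = 6,216,000,000,000 bytes
1 MiB = 1,048,576 bytes
6,216,000,000,000 / 1,048,576 = 5,928,039.551 MiB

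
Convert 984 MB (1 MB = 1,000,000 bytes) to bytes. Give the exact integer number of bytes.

984 × 1,000,000 = 984,000,000 bytes

984,000,000 bytes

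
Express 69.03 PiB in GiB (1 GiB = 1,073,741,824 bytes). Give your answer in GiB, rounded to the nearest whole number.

69.03 PiB × 1,125,899,906,842,624 bytes/PiB = 77,720,870,569,346,334.72 bytes
1 GiB = 2^30 bytes = 1,073,741,824 bytes
77,720,870,569,346,334.72 / 1,073,741,824 = 72,383,201 GiB

72,383,201 GiB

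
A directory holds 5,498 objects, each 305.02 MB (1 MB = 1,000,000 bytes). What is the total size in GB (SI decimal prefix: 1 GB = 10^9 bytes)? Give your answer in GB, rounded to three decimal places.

1,677.000 GB

Total = 5,498 × 305.02 MB = 1676999.96 MB
= 1676999.96 × 1,000,000 bytes = 1,676,999,960,000 bytes
1 GB = 1,000,000,000 bytes
1,676,999,960,000 / 1,000,000,000 = 1,677.000 GB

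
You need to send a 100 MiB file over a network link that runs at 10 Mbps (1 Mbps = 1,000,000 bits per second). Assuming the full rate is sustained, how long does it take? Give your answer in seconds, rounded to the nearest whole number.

84 seconds

100 MiB = 104,857,600 bytes = 838,860,800 bits
10 Mbps = 10,000,000 bits/s
time = 838,860,800 / 10,000,000 = 84 s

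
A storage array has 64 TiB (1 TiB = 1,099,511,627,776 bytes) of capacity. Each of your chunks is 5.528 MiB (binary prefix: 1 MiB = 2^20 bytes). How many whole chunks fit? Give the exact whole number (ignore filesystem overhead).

12,139,808

Capacity: 64 TiB = 70,368,744,177,664 bytes
Per item: 5.528 MiB = 5,796,528.128 bytes
⌊70,368,744,177,664 / 5,796,528.128⌋ = 12,139,808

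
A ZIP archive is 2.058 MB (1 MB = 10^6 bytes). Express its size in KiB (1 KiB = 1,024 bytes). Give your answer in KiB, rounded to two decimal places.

2.058 MB = 2.058 × 10^6 bytes = 2,058,000 bytes
1 KiB = 1,024 bytes
2,058,000 / 1,024 = 2,009.77 KiB

2,009.77 KiB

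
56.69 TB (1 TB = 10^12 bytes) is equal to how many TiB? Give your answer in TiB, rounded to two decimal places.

56.69 TB = 56.69 × 10^12 bytes = 56,690,000,000,000 bytes
1 TiB = 2^40 bytes = 1,099,511,627,776 bytes
56,690,000,000,000 / 1,099,511,627,776 = 51.56 TiB

51.56 TiB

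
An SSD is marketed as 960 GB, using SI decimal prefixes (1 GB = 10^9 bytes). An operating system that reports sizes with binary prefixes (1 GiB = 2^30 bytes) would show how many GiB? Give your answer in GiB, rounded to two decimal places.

960 GB × 1,000,000,000 bytes/GB = 960,000,000,000 bytes
1 GiB = 2^30 bytes = 1,073,741,824 bytes
960,000,000,000 / 1,073,741,824 = 894.07 GiB

894.07 GiB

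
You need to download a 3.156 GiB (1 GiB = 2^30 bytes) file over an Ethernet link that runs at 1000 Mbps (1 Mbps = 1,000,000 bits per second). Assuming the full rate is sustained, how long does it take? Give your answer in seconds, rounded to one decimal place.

3.156 GiB = 3,388,729,196.544 bytes = 27,109,833,572.352 bits
1000 Mbps = 1,000,000,000 bits/s
time = 27,109,833,572.352 / 1,000,000,000 = 27.1 s

27.1 seconds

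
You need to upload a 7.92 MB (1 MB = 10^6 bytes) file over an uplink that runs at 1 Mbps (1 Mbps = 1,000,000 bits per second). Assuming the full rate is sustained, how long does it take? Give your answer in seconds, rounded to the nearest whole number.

7.92 MB = 7,920,000 bytes = 63,360,000 bits
1 Mbps = 1,000,000 bits/s
time = 63,360,000 / 1,000,000 = 63 s

63 seconds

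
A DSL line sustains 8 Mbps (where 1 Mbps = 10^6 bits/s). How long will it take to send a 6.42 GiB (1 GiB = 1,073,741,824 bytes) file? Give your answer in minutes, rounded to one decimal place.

114.9 minutes

6.42 GiB = 6,893,422,510.08 bytes = 55,147,380,080.64 bits
8 Mbps = 8,000,000 bits/s
time = 55,147,380,080.64 / 8,000,000 = 6,893.42 s
6,893.42 s / 60 = 114.9 minutes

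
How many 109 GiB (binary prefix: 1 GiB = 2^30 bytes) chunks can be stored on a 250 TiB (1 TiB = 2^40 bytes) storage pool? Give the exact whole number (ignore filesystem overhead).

Capacity: 250 TiB = 274,877,906,944,000 bytes
Per item: 109 GiB = 117,037,858,816 bytes
⌊274,877,906,944,000 / 117,037,858,816⌋ = 2,348

2,348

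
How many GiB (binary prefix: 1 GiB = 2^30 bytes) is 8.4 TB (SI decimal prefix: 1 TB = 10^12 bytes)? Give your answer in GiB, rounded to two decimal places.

7,823.11 GiB

8.4 TB = 8.4 × 10^12 bytes = 8,400,000,000,000 bytes
1 GiB = 2^30 bytes = 1,073,741,824 bytes
8,400,000,000,000 / 1,073,741,824 = 7,823.11 GiB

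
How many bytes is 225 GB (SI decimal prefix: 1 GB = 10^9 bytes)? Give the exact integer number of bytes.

225 × 1,000,000,000 = 225,000,000,000 bytes  (1 GB = 10^9 bytes)

225,000,000,000 bytes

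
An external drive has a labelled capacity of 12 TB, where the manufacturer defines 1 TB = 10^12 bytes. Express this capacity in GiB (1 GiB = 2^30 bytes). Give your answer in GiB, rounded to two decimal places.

12 TB = 12 × 10^12 bytes = 12,000,000,000,000 bytes
1 GiB = 1,073,741,824 bytes
12,000,000,000,000 / 1,073,741,824 = 11,175.87 GiB

11,175.87 GiB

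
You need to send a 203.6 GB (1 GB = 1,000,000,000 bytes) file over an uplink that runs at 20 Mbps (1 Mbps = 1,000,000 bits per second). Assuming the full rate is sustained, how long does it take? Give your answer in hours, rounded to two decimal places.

22.62 hours

203.6 GB = 203,600,000,000 bytes = 1,628,800,000,000 bits
20 Mbps = 20,000,000 bits/s
time = 1,628,800,000,000 / 20,000,000 = 81,440.0000 s
81,440.0000 s / 3600 = 22.62 hours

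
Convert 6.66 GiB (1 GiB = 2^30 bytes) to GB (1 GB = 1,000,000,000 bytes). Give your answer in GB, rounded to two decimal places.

6.66 GiB × 1,073,741,824 bytes/GiB = 7,151,120,547.84 bytes
1 GB = 1,000,000,000 bytes
7,151,120,547.84 / 1,000,000,000 = 7.15 GB

7.15 GB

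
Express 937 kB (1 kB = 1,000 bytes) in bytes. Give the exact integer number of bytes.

937,000 bytes

937 × 1,000 = 937,000 bytes  (1 kB = 10^3 bytes)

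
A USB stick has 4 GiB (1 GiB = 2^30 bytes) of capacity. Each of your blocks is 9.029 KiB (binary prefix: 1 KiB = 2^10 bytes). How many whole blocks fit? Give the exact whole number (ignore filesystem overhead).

464,536

Capacity: 4 GiB = 4,294,967,296 bytes
Per item: 9.029 KiB = 9,245.696 bytes
⌊4,294,967,296 / 9,245.696⌋ = 464,536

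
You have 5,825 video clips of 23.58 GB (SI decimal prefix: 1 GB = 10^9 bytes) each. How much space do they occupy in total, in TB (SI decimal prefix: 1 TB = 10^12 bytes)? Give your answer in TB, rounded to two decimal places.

Total = 5,825 × 23.58 GB = 137353.5 GB
= 137353.5 × 1,000,000,000 bytes = 137,353,500,000,000 bytes
1 TB = 1,000,000,000,000 bytes
137,353,500,000,000 / 1,000,000,000,000 = 137.35 TB

137.35 TB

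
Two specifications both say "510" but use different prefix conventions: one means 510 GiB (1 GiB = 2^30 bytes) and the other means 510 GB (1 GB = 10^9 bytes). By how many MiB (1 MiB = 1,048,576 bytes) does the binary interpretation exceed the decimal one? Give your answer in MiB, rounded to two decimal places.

35,866.10 MiB

510 GiB = 510 × 1,073,741,824 = 547,608,330,240 bytes
510 GB = 510 × 1,000,000,000 = 510,000,000,000 bytes
difference = 37,608,330,240 bytes
37,608,330,240 / 1,048,576 = 35,866.10 MiB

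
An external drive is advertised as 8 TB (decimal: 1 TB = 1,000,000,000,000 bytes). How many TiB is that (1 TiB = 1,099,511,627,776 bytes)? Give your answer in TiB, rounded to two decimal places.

7.28 TiB

8 TB = 8 × 10^12 bytes = 8,000,000,000,000 bytes
1 TiB = 2^40 bytes = 1,099,511,627,776 bytes
8,000,000,000,000 / 1,099,511,627,776 = 7.28 TiB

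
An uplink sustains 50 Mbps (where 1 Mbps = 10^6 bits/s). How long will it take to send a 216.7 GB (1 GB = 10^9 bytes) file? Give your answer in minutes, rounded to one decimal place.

216.7 GB = 216,700,000,000 bytes = 1,733,600,000,000 bits
50 Mbps = 50,000,000 bits/s
time = 1,733,600,000,000 / 50,000,000 = 34,672.00 s
34,672.00 s / 60 = 577.9 minutes

577.9 minutes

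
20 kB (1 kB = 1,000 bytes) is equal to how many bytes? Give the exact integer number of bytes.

20,000 bytes

20 × 1,000 = 20,000 bytes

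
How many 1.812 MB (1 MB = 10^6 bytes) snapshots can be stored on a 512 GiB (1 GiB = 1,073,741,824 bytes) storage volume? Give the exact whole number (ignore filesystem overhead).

Capacity: 512 GiB = 549,755,813,888 bytes
Per item: 1.812 MB = 1,812,000 bytes
⌊549,755,813,888 / 1,812,000⌋ = 303,397

303,397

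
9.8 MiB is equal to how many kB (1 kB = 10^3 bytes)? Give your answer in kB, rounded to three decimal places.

9.8 MiB × 1,048,576 bytes/MiB = 10,276,044.8 bytes
1 kB = 1,000 bytes
10,276,044.8 / 1,000 = 10,276.045 kB

10,276.045 kB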